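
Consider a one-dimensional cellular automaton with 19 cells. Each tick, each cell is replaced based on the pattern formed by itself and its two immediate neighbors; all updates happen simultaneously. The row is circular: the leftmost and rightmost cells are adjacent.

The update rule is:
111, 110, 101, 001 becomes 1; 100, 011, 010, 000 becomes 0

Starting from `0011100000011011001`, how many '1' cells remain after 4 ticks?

0101100000101101010
1010100001010110100
0101000010101011001
1010000101010101010
count of 1: 8

8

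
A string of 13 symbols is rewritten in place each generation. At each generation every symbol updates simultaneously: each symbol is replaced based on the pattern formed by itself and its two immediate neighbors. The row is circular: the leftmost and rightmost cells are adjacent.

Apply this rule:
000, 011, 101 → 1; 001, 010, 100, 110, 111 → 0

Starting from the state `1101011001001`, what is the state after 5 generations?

0000000101010

generation 1: 0010110000001
generation 2: 0001100111100
generation 3: 1101000100001
generation 4: 0010010001101
generation 5: 0000000101010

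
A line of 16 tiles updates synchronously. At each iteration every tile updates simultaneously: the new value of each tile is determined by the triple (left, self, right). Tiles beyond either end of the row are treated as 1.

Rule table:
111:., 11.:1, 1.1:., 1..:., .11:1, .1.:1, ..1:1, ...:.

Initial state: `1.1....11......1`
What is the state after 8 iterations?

1.1.1.1.1.1.1.1.

1.1...111.....11
1.1..11.1....11.
1.1.111.1...111.
1.1.1.1.1..11.1.
1.1.1.1.1.111.1.
1.1.1.1.1.1.1.1.
1.1.1.1.1.1.1.1.  (fixed point — unchanged through iteration 8)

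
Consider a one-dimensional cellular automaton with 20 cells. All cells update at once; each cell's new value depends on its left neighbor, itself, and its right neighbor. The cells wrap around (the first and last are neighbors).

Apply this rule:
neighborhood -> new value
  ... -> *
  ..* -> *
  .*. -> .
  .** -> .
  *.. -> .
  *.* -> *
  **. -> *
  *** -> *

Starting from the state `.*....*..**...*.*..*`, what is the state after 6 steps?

step 1: *..***..*.*.**.*..*.
step 2: ..*.**.*.*.*.**..*.*
step 3: .*.*.**.*.*.*.*.*.*.
step 4: *.*.*.**.*.*.*.*.*..
step 5: .*.*.*.**.*.*.*.*..*
step 6: *.*.*.*.**.*.*.*..*.

*.*.*.*.**.*.*.*..*.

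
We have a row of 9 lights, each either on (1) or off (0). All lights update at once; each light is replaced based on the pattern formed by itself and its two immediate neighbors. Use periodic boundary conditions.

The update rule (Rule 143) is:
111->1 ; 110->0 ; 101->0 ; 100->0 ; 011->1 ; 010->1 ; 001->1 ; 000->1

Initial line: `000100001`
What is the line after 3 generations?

generation 1: 011101111
generation 2: 011001110
generation 3: 110011100

110011100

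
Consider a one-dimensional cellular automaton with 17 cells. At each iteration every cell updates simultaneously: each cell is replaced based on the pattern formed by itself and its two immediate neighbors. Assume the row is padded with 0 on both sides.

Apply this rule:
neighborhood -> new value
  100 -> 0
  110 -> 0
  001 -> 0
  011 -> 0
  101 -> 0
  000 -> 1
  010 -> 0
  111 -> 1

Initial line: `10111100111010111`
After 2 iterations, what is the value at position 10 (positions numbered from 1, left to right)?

00011000010000010
11000011000111000
position 10 holds 0

0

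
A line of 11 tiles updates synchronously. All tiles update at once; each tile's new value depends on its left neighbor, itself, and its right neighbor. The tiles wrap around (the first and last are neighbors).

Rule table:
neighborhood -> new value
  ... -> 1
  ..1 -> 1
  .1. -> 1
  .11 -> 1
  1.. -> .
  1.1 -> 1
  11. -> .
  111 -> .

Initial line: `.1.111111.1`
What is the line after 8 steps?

11111......

1111.....11
.....11111.
111111.....
1......1111
..111111...
111......11
....111111.
11111......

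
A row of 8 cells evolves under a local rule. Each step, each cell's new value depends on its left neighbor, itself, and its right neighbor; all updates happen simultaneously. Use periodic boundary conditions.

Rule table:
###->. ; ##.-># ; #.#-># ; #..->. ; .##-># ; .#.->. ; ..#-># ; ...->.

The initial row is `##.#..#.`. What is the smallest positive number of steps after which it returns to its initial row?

step 1: ###..#.#
step 2: ..#.#.##
step 3: .#.#.###
step 4: #.#.##.#
step 5: ##.#####
step 6: .###....
step 7: ##.#....
step 8: ###....#
step 9: ..#...##
step 10: .#...###
step 11: #...##.#
step 12: #..#####
step 13: #.##....
step 14: .###...#
step 15: ##.#..#.

15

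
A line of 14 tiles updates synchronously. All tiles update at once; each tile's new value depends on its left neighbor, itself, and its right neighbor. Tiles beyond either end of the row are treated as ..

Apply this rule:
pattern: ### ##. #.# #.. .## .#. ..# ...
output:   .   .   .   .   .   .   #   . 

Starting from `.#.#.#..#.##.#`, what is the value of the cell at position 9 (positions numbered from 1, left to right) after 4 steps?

step 1: #......#......
step 2: ......#.......
step 3: .....#........
step 4: ....#.........
position 9 holds .

.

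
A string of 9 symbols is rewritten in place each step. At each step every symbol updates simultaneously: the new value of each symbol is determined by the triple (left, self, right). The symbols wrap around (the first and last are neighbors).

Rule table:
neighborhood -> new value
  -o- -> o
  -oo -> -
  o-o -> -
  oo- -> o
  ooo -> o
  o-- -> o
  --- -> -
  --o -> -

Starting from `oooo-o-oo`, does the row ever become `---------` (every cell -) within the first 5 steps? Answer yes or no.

oooo-o--o
oooo-oo--
-ooo--oo-
--ooo--oo
o--ooo--o
step 5 is o--ooo--o, still not uniform -

no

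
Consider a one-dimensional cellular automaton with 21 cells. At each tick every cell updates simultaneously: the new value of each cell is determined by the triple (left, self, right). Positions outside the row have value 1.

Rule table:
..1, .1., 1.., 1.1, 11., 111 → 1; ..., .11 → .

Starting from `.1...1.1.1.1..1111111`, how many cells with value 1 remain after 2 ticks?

19

111.1111111111.111111
1111.1111111111.11111
count of 1: 19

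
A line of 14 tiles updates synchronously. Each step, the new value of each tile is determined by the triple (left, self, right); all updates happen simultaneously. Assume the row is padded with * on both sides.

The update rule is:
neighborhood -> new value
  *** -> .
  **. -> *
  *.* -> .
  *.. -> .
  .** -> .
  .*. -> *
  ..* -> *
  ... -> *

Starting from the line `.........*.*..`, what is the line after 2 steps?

.*********.*.*
.........*.*..

.........*.*..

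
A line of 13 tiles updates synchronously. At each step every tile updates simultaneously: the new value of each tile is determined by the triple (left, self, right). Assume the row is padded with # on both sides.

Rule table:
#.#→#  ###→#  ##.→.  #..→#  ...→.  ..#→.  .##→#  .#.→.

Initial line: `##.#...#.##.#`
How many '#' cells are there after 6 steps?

#.#.#...##.##
.#.#.#..#.###
#.#.#.#..####
.#.#.#.#.####
#.#.#.#.#####
.#.#.#.######
count of #: 9

9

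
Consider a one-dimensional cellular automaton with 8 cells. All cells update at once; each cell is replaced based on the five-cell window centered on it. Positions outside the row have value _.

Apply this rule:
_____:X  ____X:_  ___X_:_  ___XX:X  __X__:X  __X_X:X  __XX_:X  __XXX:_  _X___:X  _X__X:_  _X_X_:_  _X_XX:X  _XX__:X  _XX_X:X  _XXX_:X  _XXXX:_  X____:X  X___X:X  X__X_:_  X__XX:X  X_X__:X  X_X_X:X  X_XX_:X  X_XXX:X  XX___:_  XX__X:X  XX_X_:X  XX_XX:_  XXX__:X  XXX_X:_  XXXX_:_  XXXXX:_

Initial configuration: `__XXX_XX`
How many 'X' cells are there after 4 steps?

_X_X__XX
_X_X_XXX
_X_XXXXX
_XXX___X
count of X: 4

4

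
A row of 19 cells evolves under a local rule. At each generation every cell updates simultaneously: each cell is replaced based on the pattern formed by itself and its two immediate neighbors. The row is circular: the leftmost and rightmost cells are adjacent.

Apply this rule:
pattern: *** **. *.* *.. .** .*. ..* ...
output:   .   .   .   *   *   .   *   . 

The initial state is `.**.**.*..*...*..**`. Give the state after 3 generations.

.*..*...**.*.*.***.
*.**.*.**......*..*
..*....*.*....*.***

..*....*.*....*.***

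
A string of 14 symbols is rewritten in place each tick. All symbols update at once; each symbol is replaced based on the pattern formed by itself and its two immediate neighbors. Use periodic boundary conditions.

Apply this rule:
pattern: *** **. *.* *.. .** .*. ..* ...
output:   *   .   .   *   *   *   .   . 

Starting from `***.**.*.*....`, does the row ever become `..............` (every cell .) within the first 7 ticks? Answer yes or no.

no

**..*..*.**...
*.*.**.*.*.*..
*.*.*..*.*.**.
*.*.**.*.*.*..  (repeats tick 2; period 2)
tick 7: *.*.*..*.*.**.
tick 7 is *.*.*..*.*.**., still not uniform .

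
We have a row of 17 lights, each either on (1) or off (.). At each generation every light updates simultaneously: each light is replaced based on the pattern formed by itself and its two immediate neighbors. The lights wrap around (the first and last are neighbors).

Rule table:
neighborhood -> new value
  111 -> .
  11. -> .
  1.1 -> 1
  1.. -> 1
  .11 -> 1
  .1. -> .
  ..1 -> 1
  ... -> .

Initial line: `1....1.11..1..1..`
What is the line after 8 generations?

1.11.11.11.1.11.1

.1..1.11.11.11.11
1.11.11.11.11.11.
.11.11.11.11.11.1
11.11.11.11.11.1.
1.11.11.11.11.1.1
.11.11.11.11.1.11
11.11.11.11.1.11.
1.11.11.11.1.11.1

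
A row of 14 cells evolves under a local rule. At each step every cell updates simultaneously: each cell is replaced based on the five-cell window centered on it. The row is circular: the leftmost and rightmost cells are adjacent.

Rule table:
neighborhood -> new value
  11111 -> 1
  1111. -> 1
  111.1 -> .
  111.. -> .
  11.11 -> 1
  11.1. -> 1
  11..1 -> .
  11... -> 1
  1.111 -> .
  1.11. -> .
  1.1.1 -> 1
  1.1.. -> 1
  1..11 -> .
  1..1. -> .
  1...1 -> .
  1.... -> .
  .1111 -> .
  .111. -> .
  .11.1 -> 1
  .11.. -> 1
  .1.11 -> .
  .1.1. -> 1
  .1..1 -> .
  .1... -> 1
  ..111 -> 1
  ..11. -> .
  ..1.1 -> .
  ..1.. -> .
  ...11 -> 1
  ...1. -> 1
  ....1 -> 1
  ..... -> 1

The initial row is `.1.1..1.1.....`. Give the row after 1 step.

1.11...111.111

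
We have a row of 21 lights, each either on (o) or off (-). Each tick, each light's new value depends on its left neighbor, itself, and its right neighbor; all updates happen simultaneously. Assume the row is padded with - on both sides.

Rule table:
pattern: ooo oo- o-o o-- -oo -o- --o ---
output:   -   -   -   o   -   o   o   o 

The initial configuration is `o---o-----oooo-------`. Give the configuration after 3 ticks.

oooooooooo----ooooooo

oooooooooo----ooooooo
----------oooo-------
oooooooooo----ooooooo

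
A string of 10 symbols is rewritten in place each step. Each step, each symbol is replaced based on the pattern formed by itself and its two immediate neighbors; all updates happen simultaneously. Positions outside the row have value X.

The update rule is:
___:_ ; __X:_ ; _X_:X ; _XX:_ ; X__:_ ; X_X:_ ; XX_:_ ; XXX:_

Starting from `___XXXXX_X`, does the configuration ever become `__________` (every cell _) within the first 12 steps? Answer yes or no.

yes

__________
all cells are _ at step 1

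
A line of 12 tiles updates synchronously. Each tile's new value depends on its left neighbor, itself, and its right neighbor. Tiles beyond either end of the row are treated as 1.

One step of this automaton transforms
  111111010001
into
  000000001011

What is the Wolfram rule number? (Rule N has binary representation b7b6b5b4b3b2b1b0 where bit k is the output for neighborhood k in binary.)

position 0: 111 → 0  (bit 7 = 0)
position 5: 110 → 0  (bit 6 = 0)
position 6: 101 → 0  (bit 5 = 0)
position 8: 100 → 1  (bit 4 = 1)
position 11: 011 → 1  (bit 3 = 1)
position 7: 010 → 0  (bit 2 = 0)
position 10: 001 → 1  (bit 1 = 1)
position 9: 000 → 0  (bit 0 = 0)
bits b7..b0 = 00011010 = 26

26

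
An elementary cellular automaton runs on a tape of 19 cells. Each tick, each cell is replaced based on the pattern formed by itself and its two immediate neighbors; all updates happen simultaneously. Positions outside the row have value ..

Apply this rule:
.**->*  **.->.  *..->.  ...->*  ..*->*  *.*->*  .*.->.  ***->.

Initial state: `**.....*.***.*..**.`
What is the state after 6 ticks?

***...**..**..*..*.

*..****.**..*..**..
..**...**..*..**..*
***..***..*..**..*.
*...**...*..**..*..
..***..**..**..*..*
***...**..**..*..*.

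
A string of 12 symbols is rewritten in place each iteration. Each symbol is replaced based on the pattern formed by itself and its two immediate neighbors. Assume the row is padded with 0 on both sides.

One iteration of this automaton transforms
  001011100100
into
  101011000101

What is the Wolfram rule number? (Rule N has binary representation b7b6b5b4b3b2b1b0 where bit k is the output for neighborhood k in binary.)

141

position 5: 111 → 1  (bit 7 = 1)
position 6: 110 → 0  (bit 6 = 0)
position 3: 101 → 0  (bit 5 = 0)
position 7: 100 → 0  (bit 4 = 0)
position 4: 011 → 1  (bit 3 = 1)
position 2: 010 → 1  (bit 2 = 1)
position 1: 001 → 0  (bit 1 = 0)
position 0: 000 → 1  (bit 0 = 1)
bits b7..b0 = 10001101 = 141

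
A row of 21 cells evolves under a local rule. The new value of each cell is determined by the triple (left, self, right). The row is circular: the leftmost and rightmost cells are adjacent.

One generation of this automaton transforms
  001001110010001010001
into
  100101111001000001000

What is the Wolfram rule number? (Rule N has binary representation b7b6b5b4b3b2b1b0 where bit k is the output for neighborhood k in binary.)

216

position 6: 111 → 1  (bit 7 = 1)
position 7: 110 → 1  (bit 6 = 1)
position 15: 101 → 0  (bit 5 = 0)
position 0: 100 → 1  (bit 4 = 1)
position 5: 011 → 1  (bit 3 = 1)
position 2: 010 → 0  (bit 2 = 0)
position 1: 001 → 0  (bit 1 = 0)
position 12: 000 → 0  (bit 0 = 0)
bits b7..b0 = 11011000 = 216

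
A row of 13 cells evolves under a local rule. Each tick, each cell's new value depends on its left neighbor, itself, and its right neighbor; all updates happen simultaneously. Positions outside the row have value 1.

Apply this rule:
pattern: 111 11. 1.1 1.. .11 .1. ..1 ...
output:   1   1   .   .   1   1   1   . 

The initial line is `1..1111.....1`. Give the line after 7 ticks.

1.11111.11111

1.11111....11
1.11111...111
1.11111..1111
1.11111.11111
1.11111.11111  (fixed point — unchanged through tick 7)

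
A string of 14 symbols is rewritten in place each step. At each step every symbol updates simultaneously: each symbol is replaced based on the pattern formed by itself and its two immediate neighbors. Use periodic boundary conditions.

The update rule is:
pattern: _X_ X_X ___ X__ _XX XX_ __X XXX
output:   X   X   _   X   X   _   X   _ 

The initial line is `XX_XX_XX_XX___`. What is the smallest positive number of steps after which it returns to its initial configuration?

3

X_XX_XX_XX_X_X
_XX_XX_XX_XXXX
XX_XX_XX_XX___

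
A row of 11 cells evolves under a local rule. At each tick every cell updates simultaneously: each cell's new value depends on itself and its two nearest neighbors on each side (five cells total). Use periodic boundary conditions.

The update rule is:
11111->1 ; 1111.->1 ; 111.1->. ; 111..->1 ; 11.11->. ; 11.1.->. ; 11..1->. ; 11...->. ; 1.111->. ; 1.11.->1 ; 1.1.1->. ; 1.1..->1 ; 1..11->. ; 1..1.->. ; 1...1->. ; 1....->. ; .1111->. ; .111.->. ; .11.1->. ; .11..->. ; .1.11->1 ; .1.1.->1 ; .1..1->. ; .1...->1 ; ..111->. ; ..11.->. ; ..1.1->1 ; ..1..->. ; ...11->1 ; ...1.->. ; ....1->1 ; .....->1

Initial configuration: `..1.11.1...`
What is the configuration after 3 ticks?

1.1..1.11..

tick 1: 1.111..11.1
tick 2: ....1.....1
tick 3: 1.1..1.11..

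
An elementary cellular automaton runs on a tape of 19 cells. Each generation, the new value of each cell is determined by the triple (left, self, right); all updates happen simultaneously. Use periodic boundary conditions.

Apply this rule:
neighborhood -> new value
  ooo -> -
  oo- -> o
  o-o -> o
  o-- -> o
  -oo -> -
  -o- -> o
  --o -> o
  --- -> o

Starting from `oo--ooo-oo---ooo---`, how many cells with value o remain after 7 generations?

-ooo--oo-oooo--oooo
o--ooo-oo---ooo---o
ooo--oo-oooo--oooo-
--ooo-oo---ooo---oo
oo--oo-oooo--oooo-o
-ooo-oo---ooo---oo-
o--oo-oooo--oooo-oo
count of o: 13

13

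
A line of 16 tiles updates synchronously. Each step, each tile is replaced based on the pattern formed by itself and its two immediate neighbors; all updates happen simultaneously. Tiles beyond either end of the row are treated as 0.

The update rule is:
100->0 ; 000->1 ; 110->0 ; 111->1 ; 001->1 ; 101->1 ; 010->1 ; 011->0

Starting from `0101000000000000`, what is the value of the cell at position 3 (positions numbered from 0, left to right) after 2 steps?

0

1111011111111111
0110101111111110
position 3 holds 0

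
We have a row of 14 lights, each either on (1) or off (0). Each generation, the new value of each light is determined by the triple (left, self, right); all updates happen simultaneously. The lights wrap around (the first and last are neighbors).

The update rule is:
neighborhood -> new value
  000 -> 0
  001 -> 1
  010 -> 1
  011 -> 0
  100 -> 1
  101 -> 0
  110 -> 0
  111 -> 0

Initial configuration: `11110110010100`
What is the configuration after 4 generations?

00000001110111
10000010000000
11000111000001
00101000100010

00101000100010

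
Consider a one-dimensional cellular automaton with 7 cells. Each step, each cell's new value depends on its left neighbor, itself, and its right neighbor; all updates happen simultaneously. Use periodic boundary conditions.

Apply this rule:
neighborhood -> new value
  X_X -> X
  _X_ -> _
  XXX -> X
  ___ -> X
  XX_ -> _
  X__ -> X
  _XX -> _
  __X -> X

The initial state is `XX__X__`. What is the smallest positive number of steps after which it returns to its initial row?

2

step 1: __XX_XX
step 2: XX__X__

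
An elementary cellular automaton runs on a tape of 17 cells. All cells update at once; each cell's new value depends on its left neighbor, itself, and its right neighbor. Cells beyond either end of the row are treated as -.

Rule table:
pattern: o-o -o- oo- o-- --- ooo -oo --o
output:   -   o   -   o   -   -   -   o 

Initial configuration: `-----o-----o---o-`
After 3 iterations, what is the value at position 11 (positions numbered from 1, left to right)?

o

iteration 1: ----ooo---ooo-ooo
iteration 2: ---o---o-o-------
iteration 3: --ooo-oo-oo------
position 11 holds o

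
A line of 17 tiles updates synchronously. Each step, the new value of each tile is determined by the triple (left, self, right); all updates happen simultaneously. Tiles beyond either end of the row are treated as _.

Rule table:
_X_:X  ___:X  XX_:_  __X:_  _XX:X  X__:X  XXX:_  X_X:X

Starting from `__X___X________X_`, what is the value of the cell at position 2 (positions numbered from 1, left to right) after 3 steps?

_

X_XXX_XXXXXXXX_XX
XXX__XX_______XX_
X__X_X_XXXXXX_X_X
position 2 holds _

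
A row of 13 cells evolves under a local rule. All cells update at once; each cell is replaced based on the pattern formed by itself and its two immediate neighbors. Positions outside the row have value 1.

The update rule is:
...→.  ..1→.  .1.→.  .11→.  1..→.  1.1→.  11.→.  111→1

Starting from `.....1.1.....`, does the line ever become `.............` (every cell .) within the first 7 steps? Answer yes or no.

.............
all cells are . at step 1

yes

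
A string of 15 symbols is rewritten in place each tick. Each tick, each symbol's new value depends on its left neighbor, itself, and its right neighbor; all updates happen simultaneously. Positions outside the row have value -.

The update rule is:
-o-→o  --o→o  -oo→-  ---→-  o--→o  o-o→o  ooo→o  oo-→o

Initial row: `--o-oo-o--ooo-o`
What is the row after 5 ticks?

-ooo-ooooo-oooo
o-ooo-ooooo-ooo
oo-ooo-ooooo-oo
-oo-ooo-ooooo-o
o-oo-ooo-oooooo

o-oo-ooo-oooooo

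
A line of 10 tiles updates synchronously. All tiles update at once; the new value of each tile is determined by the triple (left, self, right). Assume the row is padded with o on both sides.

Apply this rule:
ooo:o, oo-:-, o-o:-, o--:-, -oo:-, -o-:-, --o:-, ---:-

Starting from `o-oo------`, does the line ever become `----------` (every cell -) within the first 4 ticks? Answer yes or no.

tick 1: ----------
all cells are - at tick 1

yes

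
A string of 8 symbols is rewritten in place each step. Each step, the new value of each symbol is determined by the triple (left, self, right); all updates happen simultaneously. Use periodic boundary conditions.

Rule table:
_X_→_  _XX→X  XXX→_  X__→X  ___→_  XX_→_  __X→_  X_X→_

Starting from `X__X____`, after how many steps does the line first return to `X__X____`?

_X__X___
__X__X__
___X__X_
____X__X
X____X__
_X____X_
__X____X
X__X____

8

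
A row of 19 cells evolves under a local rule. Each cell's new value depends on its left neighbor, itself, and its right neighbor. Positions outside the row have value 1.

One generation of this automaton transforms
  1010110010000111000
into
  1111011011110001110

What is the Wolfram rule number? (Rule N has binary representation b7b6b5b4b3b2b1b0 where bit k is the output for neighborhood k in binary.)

117

position 14: 111 → 0  (bit 7 = 0)
position 0: 110 → 1  (bit 6 = 1)
position 1: 101 → 1  (bit 5 = 1)
position 6: 100 → 1  (bit 4 = 1)
position 4: 011 → 0  (bit 3 = 0)
position 2: 010 → 1  (bit 2 = 1)
position 7: 001 → 0  (bit 1 = 0)
position 10: 000 → 1  (bit 0 = 1)
bits b7..b0 = 01110101 = 117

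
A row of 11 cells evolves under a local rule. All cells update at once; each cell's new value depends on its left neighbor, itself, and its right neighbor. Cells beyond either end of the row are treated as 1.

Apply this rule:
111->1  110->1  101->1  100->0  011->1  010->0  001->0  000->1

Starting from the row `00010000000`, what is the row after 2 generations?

01000111110
10010111111

10010111111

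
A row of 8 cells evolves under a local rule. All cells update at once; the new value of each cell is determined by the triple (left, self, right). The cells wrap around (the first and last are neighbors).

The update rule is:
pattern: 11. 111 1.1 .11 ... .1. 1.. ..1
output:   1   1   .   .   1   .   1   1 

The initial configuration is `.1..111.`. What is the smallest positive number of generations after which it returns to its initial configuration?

8

generation 1: 1.11.111
generation 2: 1..1..11
generation 3: 111.11.1
generation 4: 111..1..
generation 5: .1111.11
generation 6: ..111..1
generation 7: 11.1111.
generation 8: .1..111.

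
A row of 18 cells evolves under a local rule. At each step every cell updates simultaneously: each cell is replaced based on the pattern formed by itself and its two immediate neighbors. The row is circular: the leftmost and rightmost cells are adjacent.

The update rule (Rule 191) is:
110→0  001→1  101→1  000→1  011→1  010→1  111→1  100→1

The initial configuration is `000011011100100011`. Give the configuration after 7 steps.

111011111110111110

111110111011111110
111101110111111101
111011101111111011
110111011111110111
101110111111101111
011101111111011111
111011111110111110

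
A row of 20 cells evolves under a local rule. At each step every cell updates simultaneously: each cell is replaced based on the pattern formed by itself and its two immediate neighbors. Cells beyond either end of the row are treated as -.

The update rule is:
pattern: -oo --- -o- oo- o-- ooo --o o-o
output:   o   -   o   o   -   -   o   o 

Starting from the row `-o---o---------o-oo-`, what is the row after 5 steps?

step 1: oo--oo--------ooooo-
step 2: oo-ooo-------oo---o-
step 3: oooo-o------ooo--oo-
step 4: o--ooo-----oo-o-ooo-
step 5: o-oo-o----ooooooo-o-

o-oo-o----ooooooo-o-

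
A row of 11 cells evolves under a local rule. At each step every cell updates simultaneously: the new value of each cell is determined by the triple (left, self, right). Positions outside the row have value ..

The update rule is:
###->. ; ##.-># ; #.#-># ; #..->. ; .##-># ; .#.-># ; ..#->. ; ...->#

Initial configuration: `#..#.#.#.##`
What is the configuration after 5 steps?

step 1: #..########
step 2: #..#......#
step 3: #..#.####.#
step 4: #..###..###
step 5: #..#.#..#.#

#..#.#..#.#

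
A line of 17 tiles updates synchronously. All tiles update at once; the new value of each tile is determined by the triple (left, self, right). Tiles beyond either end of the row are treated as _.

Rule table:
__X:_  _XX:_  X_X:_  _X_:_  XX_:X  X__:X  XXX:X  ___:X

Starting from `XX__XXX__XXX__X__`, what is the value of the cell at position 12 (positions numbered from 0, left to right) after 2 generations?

_XX__XXX__XXX__XX
__XX__XXX__XXX__X
position 12 holds X

X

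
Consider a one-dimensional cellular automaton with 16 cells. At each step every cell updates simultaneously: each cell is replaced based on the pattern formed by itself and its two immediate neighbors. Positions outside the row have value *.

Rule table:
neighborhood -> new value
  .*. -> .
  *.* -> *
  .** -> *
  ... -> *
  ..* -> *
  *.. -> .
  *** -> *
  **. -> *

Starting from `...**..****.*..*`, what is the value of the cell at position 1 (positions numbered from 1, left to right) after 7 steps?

*

.****.******..**
************.***
****************
****************  (fixed point — unchanged through step 7)
position 1 holds *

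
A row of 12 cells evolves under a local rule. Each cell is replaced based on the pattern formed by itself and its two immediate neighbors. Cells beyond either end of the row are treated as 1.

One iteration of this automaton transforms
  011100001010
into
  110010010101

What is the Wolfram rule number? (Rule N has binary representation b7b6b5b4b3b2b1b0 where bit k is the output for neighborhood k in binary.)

58

position 2: 111 → 0  (bit 7 = 0)
position 3: 110 → 0  (bit 6 = 0)
position 0: 101 → 1  (bit 5 = 1)
position 4: 100 → 1  (bit 4 = 1)
position 1: 011 → 1  (bit 3 = 1)
position 8: 010 → 0  (bit 2 = 0)
position 7: 001 → 1  (bit 1 = 1)
position 5: 000 → 0  (bit 0 = 0)
bits b7..b0 = 00111010 = 58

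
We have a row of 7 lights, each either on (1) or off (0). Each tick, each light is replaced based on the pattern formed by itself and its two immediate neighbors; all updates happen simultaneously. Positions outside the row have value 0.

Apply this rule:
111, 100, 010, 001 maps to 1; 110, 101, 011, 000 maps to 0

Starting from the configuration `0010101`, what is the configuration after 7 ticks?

0110101
1000101
1101101
0000001
0000011
0000100
0001110

0001110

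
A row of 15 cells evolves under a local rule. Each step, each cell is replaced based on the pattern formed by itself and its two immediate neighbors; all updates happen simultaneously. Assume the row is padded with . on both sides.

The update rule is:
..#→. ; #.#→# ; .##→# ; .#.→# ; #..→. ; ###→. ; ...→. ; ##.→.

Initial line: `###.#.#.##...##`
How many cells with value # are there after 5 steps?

#..######....#.
#..#.........#.
#..#.........#.  (fixed point — unchanged through step 5)
count of #: 3

3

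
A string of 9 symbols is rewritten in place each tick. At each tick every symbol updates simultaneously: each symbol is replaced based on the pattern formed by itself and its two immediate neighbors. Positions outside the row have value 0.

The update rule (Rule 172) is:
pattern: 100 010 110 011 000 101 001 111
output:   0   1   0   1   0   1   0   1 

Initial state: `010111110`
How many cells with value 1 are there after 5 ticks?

tick 1: 011111100
tick 2: 011111000
tick 3: 011110000
tick 4: 011100000
tick 5: 011000000
count of 1: 2

2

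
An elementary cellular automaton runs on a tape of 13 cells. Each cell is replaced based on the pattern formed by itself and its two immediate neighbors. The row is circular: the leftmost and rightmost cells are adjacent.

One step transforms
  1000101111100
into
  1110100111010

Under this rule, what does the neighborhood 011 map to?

0

At position 6 the neighborhood is 011; the next row has 0 there.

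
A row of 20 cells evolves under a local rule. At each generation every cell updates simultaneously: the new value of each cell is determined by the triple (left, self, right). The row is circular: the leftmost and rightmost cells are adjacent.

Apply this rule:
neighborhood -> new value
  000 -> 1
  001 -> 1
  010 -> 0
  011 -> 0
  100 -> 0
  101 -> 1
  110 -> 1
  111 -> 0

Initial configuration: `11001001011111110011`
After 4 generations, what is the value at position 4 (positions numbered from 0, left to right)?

01010010100000010100
10100101001111101001
11001010010000110010
01010100100111010101
position 4 holds 0

0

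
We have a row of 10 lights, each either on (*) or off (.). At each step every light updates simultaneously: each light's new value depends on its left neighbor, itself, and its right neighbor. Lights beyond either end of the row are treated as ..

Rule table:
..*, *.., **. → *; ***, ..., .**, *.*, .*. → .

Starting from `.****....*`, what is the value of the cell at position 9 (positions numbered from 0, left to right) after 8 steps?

*...**..*.
.*.*.***.*
*......*..
.*....*.*.
*.*..*...*
...**.*.*.
..*.*....*
.*...*..*.
position 9 holds .

.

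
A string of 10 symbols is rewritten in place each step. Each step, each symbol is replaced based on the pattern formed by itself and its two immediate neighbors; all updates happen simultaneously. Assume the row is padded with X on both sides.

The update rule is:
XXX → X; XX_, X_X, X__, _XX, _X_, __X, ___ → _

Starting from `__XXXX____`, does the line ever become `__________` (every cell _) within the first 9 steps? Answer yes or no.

___XX_____
__________
all cells are _ at step 2

yes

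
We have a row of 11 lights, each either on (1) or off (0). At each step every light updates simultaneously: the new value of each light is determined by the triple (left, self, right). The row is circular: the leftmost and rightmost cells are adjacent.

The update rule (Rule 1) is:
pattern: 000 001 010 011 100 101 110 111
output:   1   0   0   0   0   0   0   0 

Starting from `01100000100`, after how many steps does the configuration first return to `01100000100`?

2

00001110001
01100000100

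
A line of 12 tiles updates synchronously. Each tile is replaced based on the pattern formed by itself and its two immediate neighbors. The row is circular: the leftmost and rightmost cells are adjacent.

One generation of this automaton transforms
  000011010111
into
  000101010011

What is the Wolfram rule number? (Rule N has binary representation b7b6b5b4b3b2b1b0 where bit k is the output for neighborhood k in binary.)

position 10: 111 → 1  (bit 7 = 1)
position 5: 110 → 1  (bit 6 = 1)
position 6: 101 → 0  (bit 5 = 0)
position 0: 100 → 0  (bit 4 = 0)
position 4: 011 → 0  (bit 3 = 0)
position 7: 010 → 1  (bit 2 = 1)
position 3: 001 → 1  (bit 1 = 1)
position 1: 000 → 0  (bit 0 = 0)
bits b7..b0 = 11000110 = 198

198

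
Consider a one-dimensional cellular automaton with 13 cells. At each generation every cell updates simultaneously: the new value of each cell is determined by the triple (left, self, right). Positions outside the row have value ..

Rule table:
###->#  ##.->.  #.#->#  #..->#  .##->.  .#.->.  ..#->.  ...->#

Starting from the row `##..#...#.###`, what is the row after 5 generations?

..#..##..#.#.
#..#...#..#.#
.#..##..#..#.
..#...#..#..#
#..##..#..#..

#..##..#..#..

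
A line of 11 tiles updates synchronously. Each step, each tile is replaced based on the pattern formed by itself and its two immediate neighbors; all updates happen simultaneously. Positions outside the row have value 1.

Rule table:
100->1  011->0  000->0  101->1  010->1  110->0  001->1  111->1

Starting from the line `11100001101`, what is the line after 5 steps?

11010111111

11010010010
10111111111
01011111111
11101111111
11010111111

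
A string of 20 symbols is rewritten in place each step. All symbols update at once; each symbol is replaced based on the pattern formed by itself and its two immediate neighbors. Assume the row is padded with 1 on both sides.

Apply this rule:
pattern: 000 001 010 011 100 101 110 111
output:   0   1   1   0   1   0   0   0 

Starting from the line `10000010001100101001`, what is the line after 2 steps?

01000111010011101110
01101000011100000000

01101000011100000000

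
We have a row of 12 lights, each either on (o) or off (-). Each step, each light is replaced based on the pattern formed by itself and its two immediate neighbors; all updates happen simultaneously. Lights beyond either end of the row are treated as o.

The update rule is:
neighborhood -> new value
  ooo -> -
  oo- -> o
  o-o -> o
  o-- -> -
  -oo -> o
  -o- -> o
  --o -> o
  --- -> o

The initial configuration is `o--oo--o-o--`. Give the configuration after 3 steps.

--ooo-o-oo--

o-ooo-oooo-o
ooo-ooo--ooo
--ooo-o-oo--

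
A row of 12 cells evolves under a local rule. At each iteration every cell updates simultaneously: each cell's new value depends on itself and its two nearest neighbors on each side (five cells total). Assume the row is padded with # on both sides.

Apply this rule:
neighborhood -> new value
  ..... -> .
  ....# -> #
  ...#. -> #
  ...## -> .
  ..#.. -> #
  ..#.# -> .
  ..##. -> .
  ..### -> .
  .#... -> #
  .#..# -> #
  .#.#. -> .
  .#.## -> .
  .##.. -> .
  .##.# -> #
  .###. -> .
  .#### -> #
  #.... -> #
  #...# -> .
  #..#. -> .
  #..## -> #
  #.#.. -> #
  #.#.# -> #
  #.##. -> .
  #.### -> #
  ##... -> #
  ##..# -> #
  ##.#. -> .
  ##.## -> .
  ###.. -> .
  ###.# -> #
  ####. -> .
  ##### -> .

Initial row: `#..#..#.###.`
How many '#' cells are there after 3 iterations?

5

.#.##...#.#.
.#...#.#..#.
.##.#..##...
count of #: 5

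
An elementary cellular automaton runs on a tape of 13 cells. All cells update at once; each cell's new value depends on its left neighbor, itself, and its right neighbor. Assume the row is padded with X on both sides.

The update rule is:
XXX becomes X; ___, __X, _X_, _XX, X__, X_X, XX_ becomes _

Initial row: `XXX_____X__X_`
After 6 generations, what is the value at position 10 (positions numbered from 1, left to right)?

XX___________
X____________
_____________
_____________  (fixed point — unchanged through generation 6)
position 10 holds _

_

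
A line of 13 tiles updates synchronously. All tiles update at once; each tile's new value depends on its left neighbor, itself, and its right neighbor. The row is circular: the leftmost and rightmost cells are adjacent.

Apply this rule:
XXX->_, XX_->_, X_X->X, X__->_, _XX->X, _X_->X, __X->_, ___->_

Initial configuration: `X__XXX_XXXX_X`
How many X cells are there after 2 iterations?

___X__XX___XX
___X__X____X_
count of X: 3

3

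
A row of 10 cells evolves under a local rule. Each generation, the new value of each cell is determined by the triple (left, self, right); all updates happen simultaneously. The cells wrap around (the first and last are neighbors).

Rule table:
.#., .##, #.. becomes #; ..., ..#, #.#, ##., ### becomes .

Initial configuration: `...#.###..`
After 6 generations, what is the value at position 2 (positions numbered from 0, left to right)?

.

generation 1: ...#.#..#.
generation 2: ...#.##.##
generation 3: #..#.#..#.
generation 4: ##.#.##.#.
generation 5: #..#.#..#.  (repeats generation 3; period 2)
generation 6: ##.#.##.#.
position 2 holds .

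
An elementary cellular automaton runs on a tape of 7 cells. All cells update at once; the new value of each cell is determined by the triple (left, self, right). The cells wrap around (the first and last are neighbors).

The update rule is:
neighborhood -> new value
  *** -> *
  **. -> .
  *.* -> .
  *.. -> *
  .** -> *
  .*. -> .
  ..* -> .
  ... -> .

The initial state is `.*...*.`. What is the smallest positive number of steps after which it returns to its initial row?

7

step 1: ..*...*
step 2: *..*...
step 3: .*..*..
step 4: ..*..*.
step 5: ...*..*
step 6: *...*..
step 7: .*...*.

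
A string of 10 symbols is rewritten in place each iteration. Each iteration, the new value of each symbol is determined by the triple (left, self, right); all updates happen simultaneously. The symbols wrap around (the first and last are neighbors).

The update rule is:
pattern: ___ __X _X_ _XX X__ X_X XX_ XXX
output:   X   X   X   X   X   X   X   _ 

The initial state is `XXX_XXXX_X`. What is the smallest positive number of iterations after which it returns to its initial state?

2

__XXX__XXX
XXX_XXXX_X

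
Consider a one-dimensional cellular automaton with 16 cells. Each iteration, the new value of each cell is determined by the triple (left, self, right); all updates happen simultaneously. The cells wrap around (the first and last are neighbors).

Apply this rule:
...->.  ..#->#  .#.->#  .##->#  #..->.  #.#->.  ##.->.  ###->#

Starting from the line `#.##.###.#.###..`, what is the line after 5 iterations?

#..##.#..##..#.#

#.#..##..#.##..#
..#.##..##.#..##
.##.#..##..#.##.
##..#.##..##.#..
#..##.#..##..#.#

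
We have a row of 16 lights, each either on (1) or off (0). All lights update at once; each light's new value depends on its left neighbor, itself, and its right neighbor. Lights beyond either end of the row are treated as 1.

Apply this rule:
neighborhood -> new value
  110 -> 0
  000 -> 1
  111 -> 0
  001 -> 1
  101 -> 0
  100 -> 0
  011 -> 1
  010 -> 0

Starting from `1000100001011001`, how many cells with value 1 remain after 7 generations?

7

0011001110010011
0110011000100110
0100110011001100
0001100110011001
0111001100110011
0100011001100110
0001110011001100
count of 1: 7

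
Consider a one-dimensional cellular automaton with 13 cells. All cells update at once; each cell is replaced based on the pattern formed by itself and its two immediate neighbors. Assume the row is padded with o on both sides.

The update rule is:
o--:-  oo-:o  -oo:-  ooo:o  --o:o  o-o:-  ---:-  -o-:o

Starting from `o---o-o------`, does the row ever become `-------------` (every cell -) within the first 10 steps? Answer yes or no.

o--oo-o-----o
o-o-o-o----o-
o-o-o-o---oo-
o-o-o-o--o-o-
o-o-o-o-oo-o-
o-o-o-o--o-o-  (repeats step 4; period 2)
step 10: o-o-o-o--o-o-
step 10 is o-o-o-o--o-o-, still not uniform -

no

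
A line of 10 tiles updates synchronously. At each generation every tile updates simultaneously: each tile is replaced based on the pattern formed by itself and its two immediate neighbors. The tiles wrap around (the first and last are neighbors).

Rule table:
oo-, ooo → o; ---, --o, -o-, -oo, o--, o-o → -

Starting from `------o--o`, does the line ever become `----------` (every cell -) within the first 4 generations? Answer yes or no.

generation 1: ----------
all cells are - at generation 1

yes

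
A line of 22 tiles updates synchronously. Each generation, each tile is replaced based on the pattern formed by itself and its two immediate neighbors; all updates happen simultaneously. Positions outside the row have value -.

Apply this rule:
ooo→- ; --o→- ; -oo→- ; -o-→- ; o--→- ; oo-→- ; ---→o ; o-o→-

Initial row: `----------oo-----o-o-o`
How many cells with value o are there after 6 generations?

ooooooooo----ooo------
----------oo-----ooooo
ooooooooo----ooo------  (repeats generation 1; period 2)
generation 6: ----------oo-----ooooo
count of o: 7

7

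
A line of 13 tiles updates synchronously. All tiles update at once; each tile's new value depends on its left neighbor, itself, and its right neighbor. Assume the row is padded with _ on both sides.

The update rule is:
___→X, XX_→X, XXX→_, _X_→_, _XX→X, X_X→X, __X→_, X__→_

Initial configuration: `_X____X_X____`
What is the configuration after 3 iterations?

iteration 1: ___XX__X__XXX
iteration 2: XX_XX_____X_X
iteration 3: XXXXX_XXX__X_

XXXXX_XXX__X_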